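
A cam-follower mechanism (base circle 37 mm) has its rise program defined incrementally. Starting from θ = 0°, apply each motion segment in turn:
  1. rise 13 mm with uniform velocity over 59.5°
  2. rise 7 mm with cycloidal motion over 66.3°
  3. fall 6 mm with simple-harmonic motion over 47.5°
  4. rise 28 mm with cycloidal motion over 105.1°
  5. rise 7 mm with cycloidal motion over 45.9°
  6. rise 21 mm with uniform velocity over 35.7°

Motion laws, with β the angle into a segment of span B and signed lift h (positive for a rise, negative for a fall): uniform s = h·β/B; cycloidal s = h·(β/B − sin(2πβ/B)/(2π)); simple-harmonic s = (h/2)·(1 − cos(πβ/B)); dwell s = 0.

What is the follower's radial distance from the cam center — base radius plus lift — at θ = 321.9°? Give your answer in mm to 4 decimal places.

seg 1 [0°–59.5°] uniform, h=13: full span → s += 13 → s = 13.0000
seg 2 [59.5°–125.8°] cycloidal, h=7: full span → s += 7 → s = 20.0000
seg 3 [125.8°–173.3°] simple-harmonic, h=-6: full span → s += -6 → s = 14.0000
seg 4 [173.3°–278.4°] cycloidal, h=28: full span → s += 28 → s = 42.0000
seg 5 [278.4°–324.3°] cycloidal, h=7: θ=321.9° here. β=43.5, B=45.9. 7·(0.9477 − sin(2π·0.9477)/(2π)) = 6.9935 → s = 48.9935
radial distance = base radius + s = 37 + 48.9935 = 85.9935

85.9935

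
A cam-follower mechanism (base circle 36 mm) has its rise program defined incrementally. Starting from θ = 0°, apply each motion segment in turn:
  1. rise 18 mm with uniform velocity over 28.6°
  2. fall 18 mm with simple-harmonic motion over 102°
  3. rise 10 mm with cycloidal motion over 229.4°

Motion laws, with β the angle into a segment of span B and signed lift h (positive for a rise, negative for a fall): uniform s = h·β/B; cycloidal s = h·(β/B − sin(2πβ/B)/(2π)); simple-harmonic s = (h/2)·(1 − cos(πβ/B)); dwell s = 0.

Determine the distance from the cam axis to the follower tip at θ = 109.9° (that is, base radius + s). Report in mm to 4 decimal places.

seg 1 [0°–28.6°] uniform, h=18: full span → s += 18 → s = 18.0000
seg 2 [28.6°–130.6°] simple-harmonic, h=-18: θ=109.9° here. β=81.3, B=102. -18/2·(1 − cos(π·0.7971)) = -16.2320 → s = 1.7680
radial distance = base radius + s = 36 + 1.7680 = 37.7680

37.7680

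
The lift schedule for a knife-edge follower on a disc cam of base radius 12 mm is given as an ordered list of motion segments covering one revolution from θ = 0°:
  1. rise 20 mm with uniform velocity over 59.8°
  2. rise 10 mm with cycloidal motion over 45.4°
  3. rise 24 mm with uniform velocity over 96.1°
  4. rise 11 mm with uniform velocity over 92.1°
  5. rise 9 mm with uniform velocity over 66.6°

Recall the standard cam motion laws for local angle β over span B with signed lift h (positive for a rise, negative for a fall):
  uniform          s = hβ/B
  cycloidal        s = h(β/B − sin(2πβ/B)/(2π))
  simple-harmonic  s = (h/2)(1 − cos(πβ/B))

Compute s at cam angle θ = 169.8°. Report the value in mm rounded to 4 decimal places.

seg 1 [0°–59.8°] uniform, h=20: full span → s += 20 → s = 20.0000
seg 2 [59.8°–105.2°] cycloidal, h=10: full span → s += 10 → s = 30.0000
seg 3 [105.2°–201.3°] uniform, h=24: θ=169.8° here. β=64.6, B=96.1. 24·64.6/96.1 = 16.1332 → s = 46.1332

46.1332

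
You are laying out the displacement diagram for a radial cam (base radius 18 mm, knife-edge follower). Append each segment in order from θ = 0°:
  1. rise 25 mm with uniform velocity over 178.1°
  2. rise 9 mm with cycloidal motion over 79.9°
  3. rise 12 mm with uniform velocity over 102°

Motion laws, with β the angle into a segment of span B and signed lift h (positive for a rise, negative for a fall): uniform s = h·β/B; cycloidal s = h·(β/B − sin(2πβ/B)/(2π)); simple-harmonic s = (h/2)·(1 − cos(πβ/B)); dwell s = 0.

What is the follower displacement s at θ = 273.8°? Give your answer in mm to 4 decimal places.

seg 1 [0°–178.1°] uniform, h=25: full span → s += 25 → s = 25.0000
seg 2 [178.1°–258°] cycloidal, h=9: full span → s += 9 → s = 34.0000
seg 3 [258°–360°] uniform, h=12: θ=273.8° here. β=15.8, B=102. 12·15.8/102 = 1.8588 → s = 35.8588

35.8588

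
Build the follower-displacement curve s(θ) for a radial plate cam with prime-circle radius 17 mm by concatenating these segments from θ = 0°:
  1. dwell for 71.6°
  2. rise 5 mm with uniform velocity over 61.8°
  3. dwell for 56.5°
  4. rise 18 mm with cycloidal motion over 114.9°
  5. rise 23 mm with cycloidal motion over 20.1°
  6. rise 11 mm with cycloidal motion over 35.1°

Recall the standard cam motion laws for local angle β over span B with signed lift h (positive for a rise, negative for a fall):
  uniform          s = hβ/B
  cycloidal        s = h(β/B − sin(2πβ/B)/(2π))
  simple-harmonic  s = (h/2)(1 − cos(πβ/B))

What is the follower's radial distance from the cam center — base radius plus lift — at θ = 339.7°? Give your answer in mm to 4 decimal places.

seg 1 [0°–71.6°] dwell: s stays 0.0000
seg 2 [71.6°–133.4°] uniform, h=5: full span → s += 5 → s = 5.0000
seg 3 [133.4°–189.9°] dwell: s stays 5.0000
seg 4 [189.9°–304.8°] cycloidal, h=18: full span → s += 18 → s = 23.0000
seg 5 [304.8°–324.9°] cycloidal, h=23: full span → s += 23 → s = 46.0000
seg 6 [324.9°–360°] cycloidal, h=11: θ=339.7° here. β=14.8, B=35.1. 11·(0.4217 − sin(2π·0.4217)/(2π)) = 3.8107 → s = 49.8107
radial distance = base radius + s = 17 + 49.8107 = 66.8107

66.8107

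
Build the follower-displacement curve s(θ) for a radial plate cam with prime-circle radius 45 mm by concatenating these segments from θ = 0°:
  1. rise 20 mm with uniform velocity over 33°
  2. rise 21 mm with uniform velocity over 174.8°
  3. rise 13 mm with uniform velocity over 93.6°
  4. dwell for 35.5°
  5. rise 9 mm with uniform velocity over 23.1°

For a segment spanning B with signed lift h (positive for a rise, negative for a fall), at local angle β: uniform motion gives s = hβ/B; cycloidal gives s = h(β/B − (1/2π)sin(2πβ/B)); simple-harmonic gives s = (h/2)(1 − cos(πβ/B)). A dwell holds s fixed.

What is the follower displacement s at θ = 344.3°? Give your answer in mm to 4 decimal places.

seg 1 [0°–33°] uniform, h=20: full span → s += 20 → s = 20.0000
seg 2 [33°–207.8°] uniform, h=21: full span → s += 21 → s = 41.0000
seg 3 [207.8°–301.4°] uniform, h=13: full span → s += 13 → s = 54.0000
seg 4 [301.4°–336.9°] dwell: s stays 54.0000
seg 5 [336.9°–360°] uniform, h=9: θ=344.3° here. β=7.4, B=23.1. 9·7.4/23.1 = 2.8831 → s = 56.8831

56.8831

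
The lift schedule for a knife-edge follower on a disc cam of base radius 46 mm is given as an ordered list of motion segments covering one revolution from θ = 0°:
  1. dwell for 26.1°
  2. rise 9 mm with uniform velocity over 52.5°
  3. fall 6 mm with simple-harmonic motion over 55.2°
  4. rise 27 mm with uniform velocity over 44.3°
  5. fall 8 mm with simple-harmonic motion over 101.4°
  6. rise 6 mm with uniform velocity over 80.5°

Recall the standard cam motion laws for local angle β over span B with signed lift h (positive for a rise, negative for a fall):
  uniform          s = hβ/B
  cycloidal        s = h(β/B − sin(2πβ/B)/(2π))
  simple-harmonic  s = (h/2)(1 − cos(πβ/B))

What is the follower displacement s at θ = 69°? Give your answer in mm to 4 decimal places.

seg 1 [0°–26.1°] dwell: s stays 0.0000
seg 2 [26.1°–78.6°] uniform, h=9: θ=69° here. β=42.9, B=52.5. 9·42.9/52.5 = 7.3543 → s = 7.3543

7.3543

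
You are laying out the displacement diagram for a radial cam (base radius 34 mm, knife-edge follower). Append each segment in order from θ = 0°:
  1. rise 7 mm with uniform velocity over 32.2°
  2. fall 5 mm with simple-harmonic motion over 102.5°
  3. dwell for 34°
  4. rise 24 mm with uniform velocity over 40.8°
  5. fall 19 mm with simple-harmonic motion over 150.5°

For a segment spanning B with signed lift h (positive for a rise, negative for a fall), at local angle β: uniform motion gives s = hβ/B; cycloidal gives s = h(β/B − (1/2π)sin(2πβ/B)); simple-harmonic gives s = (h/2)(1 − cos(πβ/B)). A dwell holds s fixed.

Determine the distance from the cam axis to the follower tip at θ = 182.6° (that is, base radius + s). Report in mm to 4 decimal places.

seg 1 [0°–32.2°] uniform, h=7: full span → s += 7 → s = 7.0000
seg 2 [32.2°–134.7°] simple-harmonic, h=-5: full span → s += -5 → s = 2.0000
seg 3 [134.7°–168.7°] dwell: s stays 2.0000
seg 4 [168.7°–209.5°] uniform, h=24: θ=182.6° here. β=13.9, B=40.8. 24·13.9/40.8 = 8.1765 → s = 10.1765
radial distance = base radius + s = 34 + 10.1765 = 44.1765

44.1765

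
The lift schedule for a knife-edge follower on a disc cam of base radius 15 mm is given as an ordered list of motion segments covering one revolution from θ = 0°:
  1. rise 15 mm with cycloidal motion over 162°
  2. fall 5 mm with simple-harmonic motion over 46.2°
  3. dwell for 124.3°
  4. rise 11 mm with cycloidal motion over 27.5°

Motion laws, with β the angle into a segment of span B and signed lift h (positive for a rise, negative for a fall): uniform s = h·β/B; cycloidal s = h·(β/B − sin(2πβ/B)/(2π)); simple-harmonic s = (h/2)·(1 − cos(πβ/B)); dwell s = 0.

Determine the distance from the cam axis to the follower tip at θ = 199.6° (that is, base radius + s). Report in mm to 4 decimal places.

seg 1 [0°–162°] cycloidal, h=15: full span → s += 15 → s = 15.0000
seg 2 [162°–208.2°] simple-harmonic, h=-5: θ=199.6° here. β=37.6, B=46.2. -5/2·(1 − cos(π·0.8139)) = -4.5846 → s = 10.4154
radial distance = base radius + s = 15 + 10.4154 = 25.4154

25.4154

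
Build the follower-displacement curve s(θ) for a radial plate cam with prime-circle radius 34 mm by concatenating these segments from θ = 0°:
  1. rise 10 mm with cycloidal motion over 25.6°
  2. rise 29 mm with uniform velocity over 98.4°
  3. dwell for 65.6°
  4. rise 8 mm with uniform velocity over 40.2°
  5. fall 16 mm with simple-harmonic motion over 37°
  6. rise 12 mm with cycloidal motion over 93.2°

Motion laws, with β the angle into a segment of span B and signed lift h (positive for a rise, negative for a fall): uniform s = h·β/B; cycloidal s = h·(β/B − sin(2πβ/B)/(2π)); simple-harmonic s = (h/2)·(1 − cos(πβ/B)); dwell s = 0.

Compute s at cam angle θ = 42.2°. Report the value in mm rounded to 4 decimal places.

seg 1 [0°–25.6°] cycloidal, h=10: full span → s += 10 → s = 10.0000
seg 2 [25.6°–124°] uniform, h=29: θ=42.2° here. β=16.6, B=98.4. 29·16.6/98.4 = 4.8923 → s = 14.8923

14.8923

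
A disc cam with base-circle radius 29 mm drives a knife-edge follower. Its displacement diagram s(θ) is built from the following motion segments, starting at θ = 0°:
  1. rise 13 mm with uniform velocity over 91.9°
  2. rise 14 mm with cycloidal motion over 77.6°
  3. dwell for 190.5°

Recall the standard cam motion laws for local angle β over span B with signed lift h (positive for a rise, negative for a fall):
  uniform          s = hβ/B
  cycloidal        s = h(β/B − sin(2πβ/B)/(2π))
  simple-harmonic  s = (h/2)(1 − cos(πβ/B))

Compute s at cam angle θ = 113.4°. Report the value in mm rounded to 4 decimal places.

seg 1 [0°–91.9°] uniform, h=13: full span → s += 13 → s = 13.0000
seg 2 [91.9°–169.5°] cycloidal, h=14: θ=113.4° here. β=21.5, B=77.6. 14·(0.2771 − sin(2π·0.2771)/(2π)) = 1.6828 → s = 14.6828

14.6828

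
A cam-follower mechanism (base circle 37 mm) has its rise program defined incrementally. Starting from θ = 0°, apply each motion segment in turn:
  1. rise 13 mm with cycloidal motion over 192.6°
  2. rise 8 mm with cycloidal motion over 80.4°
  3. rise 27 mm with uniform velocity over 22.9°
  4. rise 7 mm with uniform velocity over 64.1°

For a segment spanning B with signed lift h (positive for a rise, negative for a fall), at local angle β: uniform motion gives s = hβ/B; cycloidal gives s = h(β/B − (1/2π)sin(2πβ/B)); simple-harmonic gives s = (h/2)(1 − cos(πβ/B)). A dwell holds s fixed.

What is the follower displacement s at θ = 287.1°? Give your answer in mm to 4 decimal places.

seg 1 [0°–192.6°] cycloidal, h=13: full span → s += 13 → s = 13.0000
seg 2 [192.6°–273°] cycloidal, h=8: full span → s += 8 → s = 21.0000
seg 3 [273°–295.9°] uniform, h=27: θ=287.1° here. β=14.1, B=22.9. 27·14.1/22.9 = 16.6245 → s = 37.6245

37.6245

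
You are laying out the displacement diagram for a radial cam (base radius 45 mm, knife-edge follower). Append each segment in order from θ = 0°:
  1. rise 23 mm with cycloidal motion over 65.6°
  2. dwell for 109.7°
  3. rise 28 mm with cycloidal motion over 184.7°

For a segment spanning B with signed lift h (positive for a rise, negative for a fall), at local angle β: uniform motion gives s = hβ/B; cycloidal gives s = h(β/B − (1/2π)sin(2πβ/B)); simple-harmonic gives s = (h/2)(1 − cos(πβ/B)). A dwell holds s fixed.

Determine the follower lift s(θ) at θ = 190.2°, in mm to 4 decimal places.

seg 1 [0°–65.6°] cycloidal, h=23: full span → s += 23 → s = 23.0000
seg 2 [65.6°–175.3°] dwell: s stays 23.0000
seg 3 [175.3°–360°] cycloidal, h=28: θ=190.2° here. β=14.9, B=184.7. 28·(0.0807 − sin(2π·0.0807)/(2π)) = 0.0955 → s = 23.0955

23.0955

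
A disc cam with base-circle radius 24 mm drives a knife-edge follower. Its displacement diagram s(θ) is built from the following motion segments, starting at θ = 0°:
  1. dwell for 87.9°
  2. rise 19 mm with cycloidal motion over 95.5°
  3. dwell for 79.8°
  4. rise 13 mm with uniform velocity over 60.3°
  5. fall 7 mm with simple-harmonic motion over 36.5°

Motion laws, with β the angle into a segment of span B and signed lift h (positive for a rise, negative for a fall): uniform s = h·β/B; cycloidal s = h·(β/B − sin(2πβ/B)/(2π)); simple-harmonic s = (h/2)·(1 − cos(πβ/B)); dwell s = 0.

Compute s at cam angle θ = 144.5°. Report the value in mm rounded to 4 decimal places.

seg 1 [0°–87.9°] dwell: s stays 0.0000
seg 2 [87.9°–183.4°] cycloidal, h=19: θ=144.5° here. β=56.6, B=95.5. 19·(0.5927 − sin(2π·0.5927)/(2π)) = 12.9236 → s = 12.9236

12.9236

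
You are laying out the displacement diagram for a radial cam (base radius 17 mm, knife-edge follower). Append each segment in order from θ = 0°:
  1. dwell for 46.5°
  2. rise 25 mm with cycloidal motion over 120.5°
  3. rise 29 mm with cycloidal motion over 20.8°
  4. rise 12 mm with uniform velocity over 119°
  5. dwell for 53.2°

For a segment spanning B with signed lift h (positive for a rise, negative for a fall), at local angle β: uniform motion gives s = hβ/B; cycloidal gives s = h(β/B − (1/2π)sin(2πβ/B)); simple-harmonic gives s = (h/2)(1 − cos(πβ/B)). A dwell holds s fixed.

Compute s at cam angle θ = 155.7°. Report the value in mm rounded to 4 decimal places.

seg 1 [0°–46.5°] dwell: s stays 0.0000
seg 2 [46.5°–167°] cycloidal, h=25: θ=155.7° here. β=109.2, B=120.5. 25·(0.9062 − sin(2π·0.9062)/(2π)) = 24.8667 → s = 24.8667

24.8667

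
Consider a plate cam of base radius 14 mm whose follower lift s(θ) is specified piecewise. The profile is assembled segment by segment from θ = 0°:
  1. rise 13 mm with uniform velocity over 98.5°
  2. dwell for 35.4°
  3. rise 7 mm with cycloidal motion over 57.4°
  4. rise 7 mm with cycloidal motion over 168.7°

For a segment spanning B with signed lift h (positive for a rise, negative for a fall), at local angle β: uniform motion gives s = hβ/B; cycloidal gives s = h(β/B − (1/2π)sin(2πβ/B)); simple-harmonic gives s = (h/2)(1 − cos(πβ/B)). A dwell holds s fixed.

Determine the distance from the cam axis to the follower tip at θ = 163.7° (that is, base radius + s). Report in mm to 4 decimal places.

seg 1 [0°–98.5°] uniform, h=13: full span → s += 13 → s = 13.0000
seg 2 [98.5°–133.9°] dwell: s stays 13.0000
seg 3 [133.9°–191.3°] cycloidal, h=7: θ=163.7° here. β=29.8, B=57.4. 7·(0.5192 − sin(2π·0.5192)/(2π)) = 3.7680 → s = 16.7680
radial distance = base radius + s = 14 + 16.7680 = 30.7680

30.7680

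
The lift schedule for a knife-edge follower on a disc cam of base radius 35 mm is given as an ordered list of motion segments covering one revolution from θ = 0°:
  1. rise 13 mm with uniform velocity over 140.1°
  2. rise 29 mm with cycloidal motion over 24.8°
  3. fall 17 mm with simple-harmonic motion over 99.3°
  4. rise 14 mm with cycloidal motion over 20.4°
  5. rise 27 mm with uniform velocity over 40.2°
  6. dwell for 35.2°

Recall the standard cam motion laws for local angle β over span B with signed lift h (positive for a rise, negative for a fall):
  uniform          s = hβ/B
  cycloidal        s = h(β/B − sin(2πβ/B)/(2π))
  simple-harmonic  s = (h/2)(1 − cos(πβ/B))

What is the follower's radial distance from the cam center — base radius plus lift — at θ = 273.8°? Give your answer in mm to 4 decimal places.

seg 1 [0°–140.1°] uniform, h=13: full span → s += 13 → s = 13.0000
seg 2 [140.1°–164.9°] cycloidal, h=29: full span → s += 29 → s = 42.0000
seg 3 [164.9°–264.2°] simple-harmonic, h=-17: full span → s += -17 → s = 25.0000
seg 4 [264.2°–284.6°] cycloidal, h=14: θ=273.8° here. β=9.6, B=20.4. 14·(0.4706 − sin(2π·0.4706)/(2π)) = 6.1788 → s = 31.1788
radial distance = base radius + s = 35 + 31.1788 = 66.1788

66.1788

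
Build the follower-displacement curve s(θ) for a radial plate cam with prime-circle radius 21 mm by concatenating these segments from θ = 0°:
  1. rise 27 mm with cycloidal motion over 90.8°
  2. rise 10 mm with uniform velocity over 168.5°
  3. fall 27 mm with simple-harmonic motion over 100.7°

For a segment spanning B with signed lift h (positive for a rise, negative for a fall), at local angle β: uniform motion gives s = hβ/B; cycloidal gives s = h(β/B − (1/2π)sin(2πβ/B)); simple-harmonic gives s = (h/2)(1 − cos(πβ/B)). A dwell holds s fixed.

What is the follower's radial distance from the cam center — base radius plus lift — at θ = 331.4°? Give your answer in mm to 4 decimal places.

seg 1 [0°–90.8°] cycloidal, h=27: full span → s += 27 → s = 27.0000
seg 2 [90.8°–259.3°] uniform, h=10: full span → s += 10 → s = 37.0000
seg 3 [259.3°–360°] simple-harmonic, h=-27: θ=331.4° here. β=72.1, B=100.7. -27/2·(1 − cos(π·0.7160)) = -21.9734 → s = 15.0266
radial distance = base radius + s = 21 + 15.0266 = 36.0266

36.0266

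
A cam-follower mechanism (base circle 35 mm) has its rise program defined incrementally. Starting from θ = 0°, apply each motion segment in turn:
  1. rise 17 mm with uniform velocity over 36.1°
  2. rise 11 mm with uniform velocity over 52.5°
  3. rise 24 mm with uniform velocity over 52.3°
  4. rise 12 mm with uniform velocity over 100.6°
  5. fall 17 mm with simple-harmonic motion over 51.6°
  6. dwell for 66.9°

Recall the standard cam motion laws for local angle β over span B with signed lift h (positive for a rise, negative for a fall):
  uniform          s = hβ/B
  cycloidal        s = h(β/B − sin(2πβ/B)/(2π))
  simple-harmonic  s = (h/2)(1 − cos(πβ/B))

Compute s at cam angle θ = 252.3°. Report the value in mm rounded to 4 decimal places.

seg 1 [0°–36.1°] uniform, h=17: full span → s += 17 → s = 17.0000
seg 2 [36.1°–88.6°] uniform, h=11: full span → s += 11 → s = 28.0000
seg 3 [88.6°–140.9°] uniform, h=24: full span → s += 24 → s = 52.0000
seg 4 [140.9°–241.5°] uniform, h=12: full span → s += 12 → s = 64.0000
seg 5 [241.5°–293.1°] simple-harmonic, h=-17: θ=252.3° here. β=10.8, B=51.6. -17/2·(1 − cos(π·0.2093)) = -1.7723 → s = 62.2277

62.2277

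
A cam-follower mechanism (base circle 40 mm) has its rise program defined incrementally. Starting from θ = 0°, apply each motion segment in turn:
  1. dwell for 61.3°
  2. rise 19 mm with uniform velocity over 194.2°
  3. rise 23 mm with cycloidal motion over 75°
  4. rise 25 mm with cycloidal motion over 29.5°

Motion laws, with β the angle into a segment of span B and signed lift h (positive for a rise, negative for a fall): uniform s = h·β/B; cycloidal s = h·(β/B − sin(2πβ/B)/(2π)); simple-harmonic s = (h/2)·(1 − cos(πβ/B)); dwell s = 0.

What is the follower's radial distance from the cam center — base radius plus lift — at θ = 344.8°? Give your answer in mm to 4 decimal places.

seg 1 [0°–61.3°] dwell: s stays 0.0000
seg 2 [61.3°–255.5°] uniform, h=19: full span → s += 19 → s = 19.0000
seg 3 [255.5°–330.5°] cycloidal, h=23: full span → s += 23 → s = 42.0000
seg 4 [330.5°–360°] cycloidal, h=25: θ=344.8° here. β=14.3, B=29.5. 25·(0.4847 − sin(2π·0.4847)/(2π)) = 11.7379 → s = 53.7379
radial distance = base radius + s = 40 + 53.7379 = 93.7379

93.7379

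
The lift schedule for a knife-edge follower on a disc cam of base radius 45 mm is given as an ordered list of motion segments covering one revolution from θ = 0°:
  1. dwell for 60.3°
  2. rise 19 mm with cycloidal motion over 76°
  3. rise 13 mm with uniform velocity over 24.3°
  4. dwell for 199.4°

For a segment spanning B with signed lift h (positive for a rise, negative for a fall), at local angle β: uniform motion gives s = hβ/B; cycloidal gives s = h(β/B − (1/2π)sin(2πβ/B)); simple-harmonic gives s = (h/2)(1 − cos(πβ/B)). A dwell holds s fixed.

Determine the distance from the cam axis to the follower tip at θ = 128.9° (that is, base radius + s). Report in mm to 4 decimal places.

seg 1 [0°–60.3°] dwell: s stays 0.0000
seg 2 [60.3°–136.3°] cycloidal, h=19: θ=128.9° here. β=68.6, B=76. 19·(0.9026 − sin(2π·0.9026)/(2π)) = 18.8867 → s = 18.8867
radial distance = base radius + s = 45 + 18.8867 = 63.8867

63.8867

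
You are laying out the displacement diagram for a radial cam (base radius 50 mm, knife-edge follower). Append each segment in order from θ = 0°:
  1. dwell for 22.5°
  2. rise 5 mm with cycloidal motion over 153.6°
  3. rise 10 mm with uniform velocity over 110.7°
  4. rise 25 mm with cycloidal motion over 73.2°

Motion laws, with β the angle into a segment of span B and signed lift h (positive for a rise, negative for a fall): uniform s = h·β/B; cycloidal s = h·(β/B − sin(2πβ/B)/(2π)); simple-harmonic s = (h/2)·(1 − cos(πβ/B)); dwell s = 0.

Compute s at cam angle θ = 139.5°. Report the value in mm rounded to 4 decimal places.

seg 1 [0°–22.5°] dwell: s stays 0.0000
seg 2 [22.5°–176.1°] cycloidal, h=5: θ=139.5° here. β=117, B=153.6. 5·(0.7617 − sin(2π·0.7617)/(2π)) = 4.6022 → s = 4.6022

4.6022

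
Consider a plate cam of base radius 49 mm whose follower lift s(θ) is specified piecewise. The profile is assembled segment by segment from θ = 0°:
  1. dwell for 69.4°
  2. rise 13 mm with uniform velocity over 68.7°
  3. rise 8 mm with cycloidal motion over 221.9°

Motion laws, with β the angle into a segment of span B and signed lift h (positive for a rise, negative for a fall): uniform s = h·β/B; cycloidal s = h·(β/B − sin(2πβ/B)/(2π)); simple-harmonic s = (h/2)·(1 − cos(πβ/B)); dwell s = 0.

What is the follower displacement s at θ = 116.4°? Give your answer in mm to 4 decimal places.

seg 1 [0°–69.4°] dwell: s stays 0.0000
seg 2 [69.4°–138.1°] uniform, h=13: θ=116.4° here. β=47, B=68.7. 13·47/68.7 = 8.8937 → s = 8.8937

8.8937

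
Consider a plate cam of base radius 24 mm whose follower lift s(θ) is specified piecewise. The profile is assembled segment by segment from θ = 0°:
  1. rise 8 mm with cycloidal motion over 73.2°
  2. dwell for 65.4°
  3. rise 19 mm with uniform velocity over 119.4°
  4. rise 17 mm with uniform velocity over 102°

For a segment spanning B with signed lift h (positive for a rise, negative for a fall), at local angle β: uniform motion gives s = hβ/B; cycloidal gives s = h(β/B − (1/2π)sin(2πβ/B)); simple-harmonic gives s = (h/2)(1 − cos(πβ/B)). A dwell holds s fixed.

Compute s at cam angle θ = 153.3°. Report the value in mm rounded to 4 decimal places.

seg 1 [0°–73.2°] cycloidal, h=8: full span → s += 8 → s = 8.0000
seg 2 [73.2°–138.6°] dwell: s stays 8.0000
seg 3 [138.6°–258°] uniform, h=19: θ=153.3° here. β=14.7, B=119.4. 19·14.7/119.4 = 2.3392 → s = 10.3392

10.3392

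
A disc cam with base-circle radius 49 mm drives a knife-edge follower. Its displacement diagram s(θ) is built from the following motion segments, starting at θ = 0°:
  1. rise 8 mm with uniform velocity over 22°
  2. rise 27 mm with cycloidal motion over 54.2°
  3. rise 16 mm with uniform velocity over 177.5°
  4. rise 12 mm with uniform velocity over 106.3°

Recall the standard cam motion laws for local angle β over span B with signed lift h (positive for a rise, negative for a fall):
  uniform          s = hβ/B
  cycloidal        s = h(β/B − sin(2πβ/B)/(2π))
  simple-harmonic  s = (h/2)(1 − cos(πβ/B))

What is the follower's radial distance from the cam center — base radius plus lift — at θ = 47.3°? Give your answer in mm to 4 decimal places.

seg 1 [0°–22°] uniform, h=8: full span → s += 8 → s = 8.0000
seg 2 [22°–76.2°] cycloidal, h=27: θ=47.3° here. β=25.3, B=54.2. 27·(0.4668 − sin(2π·0.4668)/(2π)) = 11.7131 → s = 19.7131
radial distance = base radius + s = 49 + 19.7131 = 68.7131

68.7131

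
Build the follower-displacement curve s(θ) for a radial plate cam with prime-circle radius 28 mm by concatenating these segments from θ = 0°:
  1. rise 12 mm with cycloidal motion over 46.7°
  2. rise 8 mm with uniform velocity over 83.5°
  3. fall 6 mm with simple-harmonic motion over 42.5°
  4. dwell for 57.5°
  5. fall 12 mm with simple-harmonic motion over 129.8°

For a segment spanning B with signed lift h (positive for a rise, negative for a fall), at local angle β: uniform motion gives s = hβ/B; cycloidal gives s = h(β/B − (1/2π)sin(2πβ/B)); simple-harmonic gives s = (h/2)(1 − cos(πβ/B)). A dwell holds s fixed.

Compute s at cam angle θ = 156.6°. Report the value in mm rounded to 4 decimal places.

seg 1 [0°–46.7°] cycloidal, h=12: full span → s += 12 → s = 12.0000
seg 2 [46.7°–130.2°] uniform, h=8: full span → s += 8 → s = 20.0000
seg 3 [130.2°–172.7°] simple-harmonic, h=-6: θ=156.6° here. β=26.4, B=42.5. -6/2·(1 − cos(π·0.6212)) = -4.1147 → s = 15.8853

15.8853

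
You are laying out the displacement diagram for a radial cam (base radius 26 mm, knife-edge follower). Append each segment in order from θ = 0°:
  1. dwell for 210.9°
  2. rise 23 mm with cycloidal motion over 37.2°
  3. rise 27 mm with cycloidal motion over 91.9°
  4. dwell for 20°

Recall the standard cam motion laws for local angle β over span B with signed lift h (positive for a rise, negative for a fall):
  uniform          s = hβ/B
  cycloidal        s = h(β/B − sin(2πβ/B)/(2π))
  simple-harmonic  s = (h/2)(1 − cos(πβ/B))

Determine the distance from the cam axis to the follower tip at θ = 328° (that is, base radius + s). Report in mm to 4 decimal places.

seg 1 [0°–210.9°] dwell: s stays 0.0000
seg 2 [210.9°–248.1°] cycloidal, h=23: full span → s += 23 → s = 23.0000
seg 3 [248.1°–340°] cycloidal, h=27: θ=328° here. β=79.9, B=91.9. 27·(0.8694 − sin(2π·0.8694)/(2π)) = 26.6176 → s = 49.6176
radial distance = base radius + s = 26 + 49.6176 = 75.6176

75.6176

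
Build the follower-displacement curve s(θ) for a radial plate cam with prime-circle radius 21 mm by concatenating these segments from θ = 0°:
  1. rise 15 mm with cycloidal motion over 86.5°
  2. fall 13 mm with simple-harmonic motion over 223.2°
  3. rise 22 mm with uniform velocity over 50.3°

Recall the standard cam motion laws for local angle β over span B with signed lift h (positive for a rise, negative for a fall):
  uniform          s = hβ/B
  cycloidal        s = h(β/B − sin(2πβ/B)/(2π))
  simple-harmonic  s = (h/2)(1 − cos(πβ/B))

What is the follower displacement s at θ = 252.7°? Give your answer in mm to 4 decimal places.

seg 1 [0°–86.5°] cycloidal, h=15: full span → s += 15 → s = 15.0000
seg 2 [86.5°–309.7°] simple-harmonic, h=-13: θ=252.7° here. β=166.2, B=223.2. -13/2·(1 − cos(π·0.7446)) = -11.0179 → s = 3.9821

3.9821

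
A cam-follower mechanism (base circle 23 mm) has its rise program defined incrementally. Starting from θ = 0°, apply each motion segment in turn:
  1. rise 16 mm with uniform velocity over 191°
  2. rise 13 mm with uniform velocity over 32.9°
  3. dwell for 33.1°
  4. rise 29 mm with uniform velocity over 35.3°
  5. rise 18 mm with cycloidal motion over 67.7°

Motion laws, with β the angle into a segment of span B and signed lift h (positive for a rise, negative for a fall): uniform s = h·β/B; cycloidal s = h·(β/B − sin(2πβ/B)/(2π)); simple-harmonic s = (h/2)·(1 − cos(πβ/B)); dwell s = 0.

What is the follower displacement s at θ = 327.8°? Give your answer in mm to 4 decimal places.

seg 1 [0°–191°] uniform, h=16: full span → s += 16 → s = 16.0000
seg 2 [191°–223.9°] uniform, h=13: full span → s += 13 → s = 29.0000
seg 3 [223.9°–257°] dwell: s stays 29.0000
seg 4 [257°–292.3°] uniform, h=29: full span → s += 29 → s = 58.0000
seg 5 [292.3°–360°] cycloidal, h=18: θ=327.8° here. β=35.5, B=67.7. 18·(0.5244 − sin(2π·0.5244)/(2π)) = 9.8757 → s = 67.8757

67.8757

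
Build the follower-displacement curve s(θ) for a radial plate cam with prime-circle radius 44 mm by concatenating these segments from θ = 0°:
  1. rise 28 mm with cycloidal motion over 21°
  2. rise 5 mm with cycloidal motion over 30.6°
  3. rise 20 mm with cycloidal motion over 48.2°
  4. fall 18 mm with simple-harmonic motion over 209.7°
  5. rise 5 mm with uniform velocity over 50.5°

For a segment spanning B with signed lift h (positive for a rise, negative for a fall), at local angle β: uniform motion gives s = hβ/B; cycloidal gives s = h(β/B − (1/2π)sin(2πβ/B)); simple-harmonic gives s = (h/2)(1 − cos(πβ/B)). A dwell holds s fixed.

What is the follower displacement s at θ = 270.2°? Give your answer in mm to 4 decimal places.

seg 1 [0°–21°] cycloidal, h=28: full span → s += 28 → s = 28.0000
seg 2 [21°–51.6°] cycloidal, h=5: full span → s += 5 → s = 33.0000
seg 3 [51.6°–99.8°] cycloidal, h=20: full span → s += 20 → s = 53.0000
seg 4 [99.8°–309.5°] simple-harmonic, h=-18: θ=270.2° here. β=170.4, B=209.7. -18/2·(1 − cos(π·0.8126)) = -16.4846 → s = 36.5154

36.5154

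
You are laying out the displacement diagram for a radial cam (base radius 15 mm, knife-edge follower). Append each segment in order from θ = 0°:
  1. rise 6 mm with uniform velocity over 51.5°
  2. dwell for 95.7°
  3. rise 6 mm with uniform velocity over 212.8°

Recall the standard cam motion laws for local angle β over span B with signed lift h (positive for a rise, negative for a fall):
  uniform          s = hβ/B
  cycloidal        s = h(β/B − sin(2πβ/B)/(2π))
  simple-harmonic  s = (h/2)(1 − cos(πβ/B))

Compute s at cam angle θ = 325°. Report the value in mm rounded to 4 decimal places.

seg 1 [0°–51.5°] uniform, h=6: full span → s += 6 → s = 6.0000
seg 2 [51.5°–147.2°] dwell: s stays 6.0000
seg 3 [147.2°–360°] uniform, h=6: θ=325° here. β=177.8, B=212.8. 6·177.8/212.8 = 5.0132 → s = 11.0132

11.0132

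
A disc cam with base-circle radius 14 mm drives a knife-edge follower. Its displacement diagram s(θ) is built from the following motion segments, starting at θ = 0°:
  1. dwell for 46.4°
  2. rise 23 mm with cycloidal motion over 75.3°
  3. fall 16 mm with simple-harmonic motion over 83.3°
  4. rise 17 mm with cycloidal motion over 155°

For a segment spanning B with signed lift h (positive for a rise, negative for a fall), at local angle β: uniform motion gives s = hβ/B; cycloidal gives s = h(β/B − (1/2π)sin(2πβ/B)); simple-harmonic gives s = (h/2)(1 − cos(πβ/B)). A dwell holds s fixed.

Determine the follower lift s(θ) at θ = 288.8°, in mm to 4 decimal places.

seg 1 [0°–46.4°] dwell: s stays 0.0000
seg 2 [46.4°–121.7°] cycloidal, h=23: full span → s += 23 → s = 23.0000
seg 3 [121.7°–205°] simple-harmonic, h=-16: full span → s += -16 → s = 7.0000
seg 4 [205°–360°] cycloidal, h=17: θ=288.8° here. β=83.8, B=155. 17·(0.5406 − sin(2π·0.5406)/(2π)) = 9.8744 → s = 16.8744

16.8744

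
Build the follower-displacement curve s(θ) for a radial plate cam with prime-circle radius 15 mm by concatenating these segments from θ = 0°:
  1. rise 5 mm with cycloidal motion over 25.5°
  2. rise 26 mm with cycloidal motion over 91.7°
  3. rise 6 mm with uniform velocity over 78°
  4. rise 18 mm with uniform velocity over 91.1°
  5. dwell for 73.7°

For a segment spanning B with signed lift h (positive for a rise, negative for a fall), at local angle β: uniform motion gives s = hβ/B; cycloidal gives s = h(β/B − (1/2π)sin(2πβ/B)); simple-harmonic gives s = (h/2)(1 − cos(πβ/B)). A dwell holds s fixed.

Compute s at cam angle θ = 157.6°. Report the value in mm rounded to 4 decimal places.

seg 1 [0°–25.5°] cycloidal, h=5: full span → s += 5 → s = 5.0000
seg 2 [25.5°–117.2°] cycloidal, h=26: full span → s += 26 → s = 31.0000
seg 3 [117.2°–195.2°] uniform, h=6: θ=157.6° here. β=40.4, B=78. 6·40.4/78 = 3.1077 → s = 34.1077

34.1077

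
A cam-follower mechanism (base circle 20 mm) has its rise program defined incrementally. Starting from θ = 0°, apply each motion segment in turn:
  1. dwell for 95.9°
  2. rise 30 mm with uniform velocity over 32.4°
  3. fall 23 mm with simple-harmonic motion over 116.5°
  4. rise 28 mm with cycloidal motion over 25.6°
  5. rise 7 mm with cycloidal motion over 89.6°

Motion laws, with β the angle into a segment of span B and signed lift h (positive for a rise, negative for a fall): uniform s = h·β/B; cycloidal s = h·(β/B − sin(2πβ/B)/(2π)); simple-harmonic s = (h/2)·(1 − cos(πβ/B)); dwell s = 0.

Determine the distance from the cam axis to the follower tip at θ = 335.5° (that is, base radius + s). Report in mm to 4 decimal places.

seg 1 [0°–95.9°] dwell: s stays 0.0000
seg 2 [95.9°–128.3°] uniform, h=30: full span → s += 30 → s = 30.0000
seg 3 [128.3°–244.8°] simple-harmonic, h=-23: full span → s += -23 → s = 7.0000
seg 4 [244.8°–270.4°] cycloidal, h=28: full span → s += 28 → s = 35.0000
seg 5 [270.4°–360°] cycloidal, h=7: θ=335.5° here. β=65.1, B=89.6. 7·(0.7266 − sin(2π·0.7266)/(2π)) = 6.1880 → s = 41.1880
radial distance = base radius + s = 20 + 41.1880 = 61.1880

61.1880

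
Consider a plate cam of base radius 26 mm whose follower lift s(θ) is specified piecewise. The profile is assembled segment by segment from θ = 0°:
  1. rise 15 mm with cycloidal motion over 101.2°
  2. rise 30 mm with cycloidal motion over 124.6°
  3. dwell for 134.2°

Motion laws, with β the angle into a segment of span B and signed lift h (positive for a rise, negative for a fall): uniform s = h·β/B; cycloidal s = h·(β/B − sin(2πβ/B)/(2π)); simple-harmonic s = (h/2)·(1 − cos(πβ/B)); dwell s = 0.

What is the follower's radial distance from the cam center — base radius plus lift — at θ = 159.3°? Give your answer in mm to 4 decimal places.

seg 1 [0°–101.2°] cycloidal, h=15: full span → s += 15 → s = 15.0000
seg 2 [101.2°–225.8°] cycloidal, h=30: θ=159.3° here. β=58.1, B=124.6. 30·(0.4663 − sin(2π·0.4663)/(2π)) = 12.9851 → s = 27.9851
radial distance = base radius + s = 26 + 27.9851 = 53.9851

53.9851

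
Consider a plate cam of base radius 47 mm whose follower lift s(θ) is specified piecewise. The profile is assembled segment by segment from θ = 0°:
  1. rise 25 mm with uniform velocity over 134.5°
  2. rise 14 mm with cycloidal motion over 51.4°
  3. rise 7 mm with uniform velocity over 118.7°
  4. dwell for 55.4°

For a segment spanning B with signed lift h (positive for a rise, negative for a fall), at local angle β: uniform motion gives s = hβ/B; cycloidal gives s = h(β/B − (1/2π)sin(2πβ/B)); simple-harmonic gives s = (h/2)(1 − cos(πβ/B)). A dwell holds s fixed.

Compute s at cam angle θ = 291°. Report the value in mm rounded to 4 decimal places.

seg 1 [0°–134.5°] uniform, h=25: full span → s += 25 → s = 25.0000
seg 2 [134.5°–185.9°] cycloidal, h=14: full span → s += 14 → s = 39.0000
seg 3 [185.9°–304.6°] uniform, h=7: θ=291° here. β=105.1, B=118.7. 7·105.1/118.7 = 6.1980 → s = 45.1980

45.1980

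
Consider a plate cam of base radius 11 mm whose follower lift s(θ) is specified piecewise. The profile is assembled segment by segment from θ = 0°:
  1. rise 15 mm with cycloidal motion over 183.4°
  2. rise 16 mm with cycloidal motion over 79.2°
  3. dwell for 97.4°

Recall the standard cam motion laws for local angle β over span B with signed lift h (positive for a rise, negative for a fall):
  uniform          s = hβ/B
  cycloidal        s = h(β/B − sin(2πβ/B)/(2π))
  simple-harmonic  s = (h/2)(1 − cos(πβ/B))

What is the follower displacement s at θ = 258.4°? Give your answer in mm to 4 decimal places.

seg 1 [0°–183.4°] cycloidal, h=15: full span → s += 15 → s = 15.0000
seg 2 [183.4°–262.6°] cycloidal, h=16: θ=258.4° here. β=75, B=79.2. 16·(0.9470 − sin(2π·0.9470)/(2π)) = 15.9844 → s = 30.9844

30.9844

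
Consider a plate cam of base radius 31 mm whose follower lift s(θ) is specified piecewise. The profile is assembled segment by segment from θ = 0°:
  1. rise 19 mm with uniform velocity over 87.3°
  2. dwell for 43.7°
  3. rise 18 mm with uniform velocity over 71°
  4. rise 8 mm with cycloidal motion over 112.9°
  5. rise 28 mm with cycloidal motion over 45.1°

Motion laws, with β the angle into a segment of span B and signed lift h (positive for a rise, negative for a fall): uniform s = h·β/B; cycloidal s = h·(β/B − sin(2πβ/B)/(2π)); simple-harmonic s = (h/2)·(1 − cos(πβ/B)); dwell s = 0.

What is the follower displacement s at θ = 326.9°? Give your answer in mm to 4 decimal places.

seg 1 [0°–87.3°] uniform, h=19: full span → s += 19 → s = 19.0000
seg 2 [87.3°–131°] dwell: s stays 19.0000
seg 3 [131°–202°] uniform, h=18: full span → s += 18 → s = 37.0000
seg 4 [202°–314.9°] cycloidal, h=8: full span → s += 8 → s = 45.0000
seg 5 [314.9°–360°] cycloidal, h=28: θ=326.9° here. β=12, B=45.1. 28·(0.2661 − sin(2π·0.2661)/(2π)) = 3.0165 → s = 48.0165

48.0165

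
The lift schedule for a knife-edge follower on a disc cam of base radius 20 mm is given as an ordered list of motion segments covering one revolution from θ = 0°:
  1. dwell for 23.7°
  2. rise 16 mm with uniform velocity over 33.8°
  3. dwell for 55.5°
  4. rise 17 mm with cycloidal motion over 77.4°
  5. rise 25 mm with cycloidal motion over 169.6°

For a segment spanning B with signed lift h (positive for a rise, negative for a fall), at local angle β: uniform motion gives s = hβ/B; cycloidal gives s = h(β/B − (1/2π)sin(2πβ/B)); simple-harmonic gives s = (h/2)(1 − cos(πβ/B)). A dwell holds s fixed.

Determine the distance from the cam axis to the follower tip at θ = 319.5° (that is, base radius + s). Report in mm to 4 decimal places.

seg 1 [0°–23.7°] dwell: s stays 0.0000
seg 2 [23.7°–57.5°] uniform, h=16: full span → s += 16 → s = 16.0000
seg 3 [57.5°–113°] dwell: s stays 16.0000
seg 4 [113°–190.4°] cycloidal, h=17: full span → s += 17 → s = 33.0000
seg 5 [190.4°–360°] cycloidal, h=25: θ=319.5° here. β=129.1, B=169.6. 25·(0.7612 − sin(2π·0.7612)/(2π)) = 22.9991 → s = 55.9991
radial distance = base radius + s = 20 + 55.9991 = 75.9991

75.9991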